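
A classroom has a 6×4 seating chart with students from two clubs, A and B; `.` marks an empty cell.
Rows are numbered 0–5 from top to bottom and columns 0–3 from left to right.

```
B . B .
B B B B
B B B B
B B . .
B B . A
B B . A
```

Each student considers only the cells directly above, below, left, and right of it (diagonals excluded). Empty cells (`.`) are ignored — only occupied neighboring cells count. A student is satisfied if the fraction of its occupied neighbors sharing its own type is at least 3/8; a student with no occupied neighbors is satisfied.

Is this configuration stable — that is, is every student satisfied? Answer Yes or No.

Yes

(0,0)B 1/1 satisfied
(0,2)B 1/1 satisfied
(1,0)B 3/3 satisfied
(1,1)B 3/3 satisfied
(1,2)B 4/4 satisfied
(1,3)B 2/2 satisfied
(2,0)B 3/3 satisfied
(2,1)B 4/4 satisfied
(2,2)B 3/3 satisfied
(2,3)B 2/2 satisfied
(3,0)B 3/3 satisfied
(3,1)B 3/3 satisfied
(4,0)B 3/3 satisfied
(4,1)B 3/3 satisfied
(4,3)A 1/1 satisfied
(5,0)B 2/2 satisfied
(5,1)B 2/2 satisfied
(5,3)A 1/1 satisfied
All meet the threshold, so the configuration is stable.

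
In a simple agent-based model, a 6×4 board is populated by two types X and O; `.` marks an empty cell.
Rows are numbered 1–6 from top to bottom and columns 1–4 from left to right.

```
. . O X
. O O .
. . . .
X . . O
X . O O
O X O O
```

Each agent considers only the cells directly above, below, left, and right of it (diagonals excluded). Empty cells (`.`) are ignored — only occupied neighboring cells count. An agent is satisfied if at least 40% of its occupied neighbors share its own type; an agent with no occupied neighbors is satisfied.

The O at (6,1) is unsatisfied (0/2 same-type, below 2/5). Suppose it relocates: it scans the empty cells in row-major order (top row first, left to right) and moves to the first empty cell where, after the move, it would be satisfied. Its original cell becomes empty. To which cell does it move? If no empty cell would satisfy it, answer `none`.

Vacating (6,1). Empty cells in order:
  (1,1): 0/0 same-type → satisfied — stop here.

(1,1)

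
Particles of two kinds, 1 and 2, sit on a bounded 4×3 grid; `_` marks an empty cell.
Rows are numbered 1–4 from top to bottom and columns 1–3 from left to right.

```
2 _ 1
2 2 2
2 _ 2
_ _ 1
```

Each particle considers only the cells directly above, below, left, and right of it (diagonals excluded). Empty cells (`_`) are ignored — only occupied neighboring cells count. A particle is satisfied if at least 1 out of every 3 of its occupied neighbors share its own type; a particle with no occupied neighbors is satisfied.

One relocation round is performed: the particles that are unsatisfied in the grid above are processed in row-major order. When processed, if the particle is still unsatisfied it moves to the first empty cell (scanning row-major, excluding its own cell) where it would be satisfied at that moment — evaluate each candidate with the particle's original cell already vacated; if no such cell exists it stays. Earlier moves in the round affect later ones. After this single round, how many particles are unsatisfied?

Initially unsatisfied (in order): (1,3), (4,3).
  (1,3) → (4,2).
  (4,3): now satisfied by earlier moves; stays.
Resulting grid:
2 _ _
2 2 2
2 _ 2
_ 1 1
All satisfied now.

0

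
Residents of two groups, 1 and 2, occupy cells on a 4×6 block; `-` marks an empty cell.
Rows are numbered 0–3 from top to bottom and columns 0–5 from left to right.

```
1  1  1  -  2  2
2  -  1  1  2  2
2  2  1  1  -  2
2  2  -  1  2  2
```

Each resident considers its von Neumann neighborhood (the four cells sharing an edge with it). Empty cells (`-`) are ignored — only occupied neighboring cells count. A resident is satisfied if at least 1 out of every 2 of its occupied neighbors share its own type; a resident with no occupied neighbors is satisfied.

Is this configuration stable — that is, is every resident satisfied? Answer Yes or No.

Row 0: (0,0)1 1/2 ✓ · (0,1)1 2/2 ✓ · (0,2)1 2/2 ✓ · (0,4)2 2/2 ✓ · (0,5)2 2/2 ✓
Row 1: (1,0)2 1/2 ✓ · (1,2)1 3/3 ✓ · (1,3)1 2/3 ✓ · (1,4)2 2/3 ✓ · (1,5)2 3/3 ✓
Row 2: (2,0)2 3/3 ✓ · (2,1)2 2/3 ✓ · (2,2)1 2/3 ✓ · (2,3)1 3/3 ✓ · (2,5)2 2/2 ✓
Row 3: (3,0)2 2/2 ✓ · (3,1)2 2/2 ✓ · (3,3)1 1/2 ✓ · (3,4)2 1/2 ✓ · (3,5)2 2/2 ✓
All meet the threshold, so the configuration is stable.

Yes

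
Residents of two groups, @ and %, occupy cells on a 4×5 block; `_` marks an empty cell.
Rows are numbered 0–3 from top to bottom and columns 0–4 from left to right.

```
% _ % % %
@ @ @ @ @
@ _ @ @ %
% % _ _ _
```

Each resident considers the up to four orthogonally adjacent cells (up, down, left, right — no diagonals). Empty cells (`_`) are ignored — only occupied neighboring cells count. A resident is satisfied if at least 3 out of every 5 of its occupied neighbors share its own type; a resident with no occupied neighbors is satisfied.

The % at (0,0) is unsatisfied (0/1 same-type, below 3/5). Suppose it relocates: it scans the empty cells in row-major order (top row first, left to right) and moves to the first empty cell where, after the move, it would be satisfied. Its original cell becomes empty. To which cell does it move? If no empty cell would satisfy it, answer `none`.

Vacating (0,0). Empty cells in order:
  (0,1): 1/2 same-type → still unsatisfied.
  (2,1): 1/4 same-type → still unsatisfied.
  (3,2): 1/2 same-type → still unsatisfied.
  (3,3): 0/1 same-type → still unsatisfied.
  (3,4): 1/1 same-type → satisfied — stop here.

(3,4)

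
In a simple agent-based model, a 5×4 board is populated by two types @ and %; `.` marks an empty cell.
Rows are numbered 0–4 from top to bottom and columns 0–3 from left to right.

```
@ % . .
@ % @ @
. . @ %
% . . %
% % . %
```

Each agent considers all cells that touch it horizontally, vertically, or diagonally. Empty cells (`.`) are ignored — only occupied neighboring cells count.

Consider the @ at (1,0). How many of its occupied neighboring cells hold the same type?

1

Occupied neighbors of (1,0): (0,0)=@, (0,1)=%, (1,1)=%.
Same type (@): 1 of 3.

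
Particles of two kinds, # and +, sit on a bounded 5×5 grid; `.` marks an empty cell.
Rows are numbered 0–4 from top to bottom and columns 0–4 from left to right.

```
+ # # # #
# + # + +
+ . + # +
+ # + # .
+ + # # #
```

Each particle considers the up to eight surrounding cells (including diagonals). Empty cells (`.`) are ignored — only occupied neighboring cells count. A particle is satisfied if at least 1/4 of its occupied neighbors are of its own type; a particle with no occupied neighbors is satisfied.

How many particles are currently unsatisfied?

1

Row 0: (0,0)+ 1/3 satisfied · (0,1)# 3/5 satisfied · (0,2)# 3/5 satisfied · (0,3)# 3/5 satisfied · (0,4)# 1/3 satisfied
Row 1: (1,0)# 1/4 satisfied · (1,1)+ 3/7 satisfied · (1,2)# 4/7 satisfied · (1,3)+ 3/8 satisfied · (1,4)+ 2/5 satisfied
Row 2: (2,0)+ 2/4 satisfied · (2,2)+ 3/7 satisfied · (2,3)# 2/7 satisfied · (2,4)+ 2/4 satisfied
Row 3: (3,0)+ 3/4 satisfied · (3,1)# 1/7 not · (3,2)+ 2/7 satisfied · (3,3)# 4/7 satisfied
Row 4: (4,0)+ 2/3 satisfied · (4,1)+ 3/5 satisfied · (4,2)# 3/5 satisfied · (4,3)# 3/4 satisfied · (4,4)# 2/2 satisfied
Unsatisfied: (3,1) — 1 in total.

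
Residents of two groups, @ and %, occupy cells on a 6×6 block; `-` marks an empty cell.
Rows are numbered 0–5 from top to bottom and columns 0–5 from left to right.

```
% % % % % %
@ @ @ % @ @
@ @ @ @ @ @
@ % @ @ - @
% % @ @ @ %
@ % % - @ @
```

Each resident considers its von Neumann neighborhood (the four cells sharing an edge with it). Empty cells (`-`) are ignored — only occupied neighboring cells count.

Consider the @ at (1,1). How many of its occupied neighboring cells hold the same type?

3

Occupied neighbors of (1,1): (0,1)=%, (2,1)=@, (1,0)=@, (1,2)=@.
Same type (@): 3 of 4.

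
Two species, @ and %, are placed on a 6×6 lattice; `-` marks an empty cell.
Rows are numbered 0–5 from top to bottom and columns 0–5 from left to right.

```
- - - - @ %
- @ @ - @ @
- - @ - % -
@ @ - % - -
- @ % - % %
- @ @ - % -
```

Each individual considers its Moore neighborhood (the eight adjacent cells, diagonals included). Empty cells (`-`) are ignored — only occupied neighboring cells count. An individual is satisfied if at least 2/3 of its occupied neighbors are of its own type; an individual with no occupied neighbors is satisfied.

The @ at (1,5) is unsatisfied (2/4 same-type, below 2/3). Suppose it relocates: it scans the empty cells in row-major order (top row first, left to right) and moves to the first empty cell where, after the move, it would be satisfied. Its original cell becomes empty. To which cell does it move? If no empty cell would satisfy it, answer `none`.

(0,0)

Vacating (1,5). Empty cells in order:
  (0,0): 1/1 same-type → satisfied — stop here.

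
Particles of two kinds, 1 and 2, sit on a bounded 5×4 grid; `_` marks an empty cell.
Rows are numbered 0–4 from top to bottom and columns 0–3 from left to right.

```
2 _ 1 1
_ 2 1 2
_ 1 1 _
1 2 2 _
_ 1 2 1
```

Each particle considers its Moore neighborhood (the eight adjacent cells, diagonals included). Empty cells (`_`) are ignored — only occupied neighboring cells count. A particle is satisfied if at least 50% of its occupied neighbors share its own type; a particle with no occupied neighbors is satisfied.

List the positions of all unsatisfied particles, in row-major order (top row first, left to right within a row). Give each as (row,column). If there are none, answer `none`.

(0,0)2 1/1 ok
(0,2)1 2/4 ok
(0,3)1 2/3 ok
(1,1)2 1/5 unhappy
(1,2)1 4/6 ok
(1,3)2 0/4 unhappy
(2,1)1 3/6 ok
(2,2)1 2/6 unhappy
(3,0)1 2/3 ok
(3,1)2 2/6 unhappy
(3,2)2 2/6 unhappy
(4,1)1 1/4 unhappy
(4,2)2 2/4 ok
(4,3)1 0/2 unhappy

(1,1), (1,3), (2,2), (3,1), (3,2), (4,1), (4,3)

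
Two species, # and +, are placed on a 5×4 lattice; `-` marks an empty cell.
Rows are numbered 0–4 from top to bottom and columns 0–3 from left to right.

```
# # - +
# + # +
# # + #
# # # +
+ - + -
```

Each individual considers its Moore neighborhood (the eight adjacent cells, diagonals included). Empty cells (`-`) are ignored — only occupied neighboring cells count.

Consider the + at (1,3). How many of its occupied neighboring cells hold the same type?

2

Occupied neighbors of (1,3): (0,3)=+, (1,2)=#, (2,2)=+, (2,3)=#.
Same type (+): 2 of 4.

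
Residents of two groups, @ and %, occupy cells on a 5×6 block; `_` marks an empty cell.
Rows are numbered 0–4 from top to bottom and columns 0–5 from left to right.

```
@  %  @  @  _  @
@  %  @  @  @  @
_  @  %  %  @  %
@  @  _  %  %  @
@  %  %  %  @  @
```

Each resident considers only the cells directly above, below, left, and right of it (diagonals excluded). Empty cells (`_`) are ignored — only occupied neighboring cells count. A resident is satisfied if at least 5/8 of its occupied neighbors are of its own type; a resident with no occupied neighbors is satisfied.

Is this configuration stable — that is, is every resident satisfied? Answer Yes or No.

No

(0,0)@ 1/2 not
(0,1)% 1/3 not
(0,2)@ 2/3 satisfied
(0,3)@ 2/2 satisfied
(0,5)@ 1/1 satisfied
(1,0)@ 1/2 not
(1,1)% 1/4 not
(1,2)@ 2/4 not
(1,3)@ 3/4 satisfied
(1,4)@ 3/3 satisfied
(1,5)@ 2/3 satisfied
(2,1)@ 1/3 not
(2,2)% 1/3 not
(2,3)% 2/4 not
(2,4)@ 1/4 not
(2,5)% 0/3 not
(3,0)@ 2/2 satisfied
(3,1)@ 2/3 satisfied
(3,3)% 3/3 satisfied
(3,4)% 1/4 not
(3,5)@ 1/3 not
(4,0)@ 1/2 not
(4,1)% 1/3 not
(4,2)% 2/2 satisfied
(4,3)% 2/3 satisfied
(4,4)@ 1/3 not
(4,5)@ 2/2 satisfied
For instance (0,0) has only 1/2 same-type neighbors, below 5/8.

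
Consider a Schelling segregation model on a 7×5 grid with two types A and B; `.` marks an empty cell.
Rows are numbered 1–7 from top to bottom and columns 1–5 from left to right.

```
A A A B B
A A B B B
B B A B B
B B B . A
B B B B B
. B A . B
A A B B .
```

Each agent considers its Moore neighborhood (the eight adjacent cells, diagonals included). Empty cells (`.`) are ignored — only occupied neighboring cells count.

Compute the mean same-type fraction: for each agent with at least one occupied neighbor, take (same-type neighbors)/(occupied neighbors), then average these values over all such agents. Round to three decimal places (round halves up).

0.676

Row 1: (1,1)A 3/3 · (1,2)A 4/5 · (1,3)A 2/5 · (1,4)B 4/5 · (1,5)B 3/3
Row 2: (2,1)A 3/5 · (2,2)A 5/8 · (2,3)B 4/8 · (2,4)B 6/8 · (2,5)B 5/5
Row 3: (3,1)B 3/5 · (3,2)B 5/8 · (3,3)A 1/7 · (3,4)B 5/7 · (3,5)B 3/4
Row 4: (4,1)B 5/5 · (4,2)B 7/8 · (4,3)B 6/7 · (4,5)A 0/4
Row 5: (5,1)B 4/4 · (5,2)B 6/7 · (5,3)B 5/6 · (5,4)B 4/6 · (5,5)B 2/3
Row 6: (6,2)B 4/7 · (6,3)A 1/7 · (6,5)B 3/3
Row 7: (7,1)A 1/2 · (7,2)A 2/4 · (7,3)B 2/4 · (7,4)B 2/3
Sum over 31 agents: 3/3 + 4/5 + 2/5 + 4/5 + 3/3 + 3/5 + 5/8 + 4/8 + 6/8 + 5/5 + 3/5 + 5/8 + 1/7 + 5/7 + 3/4 + 5/5 + 7/8 + 6/7 + 0/4 + 4/4 + 6/7 + 5/6 + 4/6 + 2/3 + 4/7 + 1/7 + 3/3 + 1/2 + 2/4 + 2/4 + 2/3 = 17593/840; mean = 17593/840 ÷ 31 = 17593/26040 = 0.675614… → 0.676.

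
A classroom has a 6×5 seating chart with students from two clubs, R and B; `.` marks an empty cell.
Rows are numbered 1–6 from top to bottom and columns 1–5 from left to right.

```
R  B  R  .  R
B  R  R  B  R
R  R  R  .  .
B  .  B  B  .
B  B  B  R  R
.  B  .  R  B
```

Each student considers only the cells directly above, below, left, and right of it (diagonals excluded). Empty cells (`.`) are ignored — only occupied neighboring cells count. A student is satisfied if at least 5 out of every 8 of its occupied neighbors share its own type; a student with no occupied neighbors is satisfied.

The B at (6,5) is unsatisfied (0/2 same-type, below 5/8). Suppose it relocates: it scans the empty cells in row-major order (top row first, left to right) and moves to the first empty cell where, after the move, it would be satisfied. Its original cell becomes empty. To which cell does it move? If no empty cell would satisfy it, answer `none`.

(3,4)

Vacating (6,5). Empty cells in order:
  (1,4): 1/3 same-type → still unsatisfied.
  (3,4): 2/3 same-type → satisfied — stop here.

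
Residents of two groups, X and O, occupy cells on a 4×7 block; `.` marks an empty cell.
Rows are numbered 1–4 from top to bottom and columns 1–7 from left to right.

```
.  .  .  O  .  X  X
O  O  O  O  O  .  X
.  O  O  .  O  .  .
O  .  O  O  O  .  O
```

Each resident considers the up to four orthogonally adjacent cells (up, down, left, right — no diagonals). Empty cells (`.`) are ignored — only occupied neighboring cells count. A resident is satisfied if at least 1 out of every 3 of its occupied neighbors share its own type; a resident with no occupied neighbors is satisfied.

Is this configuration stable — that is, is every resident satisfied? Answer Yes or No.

Yes

(1,4)O 1/1 ok
(1,6)X 1/1 ok
(1,7)X 2/2 ok
(2,1)O 1/1 ok
(2,2)O 3/3 ok
(2,3)O 3/3 ok
(2,4)O 3/3 ok
(2,5)O 2/2 ok
(2,7)X 1/1 ok
(3,2)O 2/2 ok
(3,3)O 3/3 ok
(3,5)O 2/2 ok
(4,1)O 0/0 ok
(4,3)O 2/2 ok
(4,4)O 2/2 ok
(4,5)O 2/2 ok
(4,7)O 0/0 ok
All meet the threshold, so the configuration is stable.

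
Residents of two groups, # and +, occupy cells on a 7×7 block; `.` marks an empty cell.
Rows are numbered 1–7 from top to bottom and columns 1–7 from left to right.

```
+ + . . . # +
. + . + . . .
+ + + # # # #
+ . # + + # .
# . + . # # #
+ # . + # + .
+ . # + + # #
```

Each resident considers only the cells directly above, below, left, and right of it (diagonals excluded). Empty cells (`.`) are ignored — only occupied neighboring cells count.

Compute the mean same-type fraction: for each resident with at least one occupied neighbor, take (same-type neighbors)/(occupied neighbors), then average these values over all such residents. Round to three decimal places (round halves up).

0.495

(1,1)+ 1/1
(1,2)+ 2/2
(1,6)# 0/1
(1,7)+ 0/1
(2,2)+ 2/2
(2,4)+ 0/1
(3,1)+ 2/2
(3,2)+ 3/3
(3,3)+ 1/3
(3,4)# 1/4
(3,5)# 2/3
(3,6)# 3/3
(3,7)# 1/1
(4,1)+ 1/2
(4,3)# 0/3
(4,4)+ 1/3
(4,5)+ 1/4
(4,6)# 2/3
(5,1)# 0/2
(5,3)+ 0/1
(5,5)# 2/3
(5,6)# 3/4
(5,7)# 1/1
(6,1)+ 1/3
(6,2)# 0/1
(6,4)+ 1/2
(6,5)# 1/4
(6,6)+ 0/3
(7,1)+ 1/1
(7,3)# 0/1
(7,4)+ 2/3
(7,5)+ 1/3
(7,6)# 1/3
(7,7)# 1/1
Sum over 34 residents: 1/1 + 2/2 + 0/1 + 0/1 + 2/2 + 0/1 + 2/2 + 3/3 + 1/3 + 1/4 + 2/3 + 3/3 + 1/1 + 1/2 + 0/3 + 1/3 + 1/4 + 2/3 + 0/2 + 0/1 + 2/3 + 3/4 + 1/1 + 1/3 + 0/1 + 1/2 + 1/4 + 0/3 + 1/1 + 0/1 + 2/3 + 1/3 + 1/3 + 1/1 = 101/6; mean = 101/6 ÷ 34 = 101/204 = 0.495098… → 0.495.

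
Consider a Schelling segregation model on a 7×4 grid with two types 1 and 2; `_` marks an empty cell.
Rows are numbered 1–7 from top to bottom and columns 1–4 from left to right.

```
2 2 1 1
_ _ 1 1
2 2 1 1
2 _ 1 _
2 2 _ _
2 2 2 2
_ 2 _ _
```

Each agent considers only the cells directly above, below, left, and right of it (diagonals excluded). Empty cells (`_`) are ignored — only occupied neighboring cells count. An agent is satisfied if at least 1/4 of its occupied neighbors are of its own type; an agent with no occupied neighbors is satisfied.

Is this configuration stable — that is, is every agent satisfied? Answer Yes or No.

Yes

Row 1: (1,1)2 1/1 ✓ · (1,2)2 1/2 ✓ · (1,3)1 2/3 ✓ · (1,4)1 2/2 ✓
Row 2: (2,3)1 3/3 ✓ · (2,4)1 3/3 ✓
Row 3: (3,1)2 2/2 ✓ · (3,2)2 1/2 ✓ · (3,3)1 3/4 ✓ · (3,4)1 2/2 ✓
Row 4: (4,1)2 2/2 ✓ · (4,3)1 1/1 ✓
Row 5: (5,1)2 3/3 ✓ · (5,2)2 2/2 ✓
Row 6: (6,1)2 2/2 ✓ · (6,2)2 4/4 ✓ · (6,3)2 2/2 ✓ · (6,4)2 1/1 ✓
Row 7: (7,2)2 1/1 ✓
All meet the threshold, so the configuration is stable.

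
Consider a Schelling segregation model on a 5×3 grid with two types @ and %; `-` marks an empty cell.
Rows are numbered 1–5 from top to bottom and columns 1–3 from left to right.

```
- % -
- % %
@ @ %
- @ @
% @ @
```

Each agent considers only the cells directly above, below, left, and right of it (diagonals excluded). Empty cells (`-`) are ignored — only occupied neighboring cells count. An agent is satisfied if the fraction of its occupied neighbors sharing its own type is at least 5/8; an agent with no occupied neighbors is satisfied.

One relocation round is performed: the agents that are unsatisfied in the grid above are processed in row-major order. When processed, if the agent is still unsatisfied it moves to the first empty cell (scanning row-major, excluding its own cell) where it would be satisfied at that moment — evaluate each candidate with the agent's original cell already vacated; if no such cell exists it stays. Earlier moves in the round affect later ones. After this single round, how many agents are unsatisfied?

0

Initially unsatisfied (in order): (3,2), (3,3), (5,1).
  (3,2) → (4,1).
  (3,3) → (1,1).
  (5,1) → (1,3).
Resulting grid:
% % %
- % %
@ - -
@ @ @
- @ @
All satisfied now.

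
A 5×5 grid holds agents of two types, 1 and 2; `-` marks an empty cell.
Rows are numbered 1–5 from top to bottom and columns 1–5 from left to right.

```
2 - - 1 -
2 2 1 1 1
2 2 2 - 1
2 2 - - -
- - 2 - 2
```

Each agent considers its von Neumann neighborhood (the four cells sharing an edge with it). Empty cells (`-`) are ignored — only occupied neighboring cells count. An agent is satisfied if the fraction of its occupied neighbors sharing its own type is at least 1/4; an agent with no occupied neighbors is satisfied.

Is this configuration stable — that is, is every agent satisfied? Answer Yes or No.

Row 1: (1,1)2 1/1 ok · (1,4)1 1/1 ok
Row 2: (2,1)2 3/3 ok · (2,2)2 2/3 ok · (2,3)1 1/3 ok · (2,4)1 3/3 ok · (2,5)1 2/2 ok
Row 3: (3,1)2 3/3 ok · (3,2)2 4/4 ok · (3,3)2 1/2 ok · (3,5)1 1/1 ok
Row 4: (4,1)2 2/2 ok · (4,2)2 2/2 ok
Row 5: (5,3)2 0/0 ok · (5,5)2 0/0 ok
All meet the threshold, so the configuration is stable.

Yes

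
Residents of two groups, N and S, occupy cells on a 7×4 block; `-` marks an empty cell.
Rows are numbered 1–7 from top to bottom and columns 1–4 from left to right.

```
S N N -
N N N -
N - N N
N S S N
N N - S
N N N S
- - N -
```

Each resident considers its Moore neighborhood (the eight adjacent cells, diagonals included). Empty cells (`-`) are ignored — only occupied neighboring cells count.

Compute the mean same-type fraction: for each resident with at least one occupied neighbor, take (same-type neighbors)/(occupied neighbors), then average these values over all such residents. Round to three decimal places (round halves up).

0.664

Row 1: (1,1)S 0/3 · (1,2)N 4/5 · (1,3)N 3/3
Row 2: (2,1)N 3/4 · (2,2)N 6/7 · (2,3)N 5/5
Row 3: (3,1)N 3/4 · (3,3)N 4/6 · (3,4)N 3/4
Row 4: (4,1)N 3/4 · (4,2)S 1/6 · (4,3)S 2/6 · (4,4)N 2/4
Row 5: (5,1)N 4/5 · (5,2)N 5/7 · (5,4)S 2/4
Row 6: (6,1)N 3/3 · (6,2)N 5/5 · (6,3)N 3/5 · (6,4)S 1/3
Row 7: (7,3)N 2/3
Sum over 21 residents: 0/3 + 4/5 + 3/3 + 3/4 + 6/7 + 5/5 + 3/4 + 4/6 + 3/4 + 3/4 + 1/6 + 2/6 + 2/4 + 4/5 + 5/7 + 2/4 + 3/3 + 5/5 + 3/5 + 1/3 + 2/3 = 2927/210; mean = 2927/210 ÷ 21 = 2927/4410 = 0.663718… → 0.664.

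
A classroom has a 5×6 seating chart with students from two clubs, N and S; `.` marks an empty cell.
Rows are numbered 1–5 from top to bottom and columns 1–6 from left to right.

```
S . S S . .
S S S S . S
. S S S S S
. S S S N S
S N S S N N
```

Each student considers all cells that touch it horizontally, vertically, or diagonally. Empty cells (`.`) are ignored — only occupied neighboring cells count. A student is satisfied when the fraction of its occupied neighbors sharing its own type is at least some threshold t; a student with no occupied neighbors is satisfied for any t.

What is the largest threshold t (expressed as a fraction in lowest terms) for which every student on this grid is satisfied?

(1,1)S 2/2
(1,3)S 4/4
(1,4)S 3/3
(2,1)S 3/3
(2,2)S 6/6
(2,3)S 7/7
(2,4)S 6/6
(2,6)S 2/2
(3,2)S 6/6
(3,3)S 8/8
(3,4)S 6/7
(3,5)S 6/7
(3,6)S 3/4
(4,2)S 5/6
(4,3)S 7/8
(4,4)S 6/8
(4,5)N 2/8
(4,6)S 2/5
(5,1)S 1/2
(5,2)N 0/4
(5,3)S 4/5
(5,4)S 3/5
(5,5)N 2/5
(5,6)N 2/3
The smallest same-type fraction is 0/4 at (5,2), which reduces to 0/1. Any threshold above that leaves this student unsatisfied.

0/1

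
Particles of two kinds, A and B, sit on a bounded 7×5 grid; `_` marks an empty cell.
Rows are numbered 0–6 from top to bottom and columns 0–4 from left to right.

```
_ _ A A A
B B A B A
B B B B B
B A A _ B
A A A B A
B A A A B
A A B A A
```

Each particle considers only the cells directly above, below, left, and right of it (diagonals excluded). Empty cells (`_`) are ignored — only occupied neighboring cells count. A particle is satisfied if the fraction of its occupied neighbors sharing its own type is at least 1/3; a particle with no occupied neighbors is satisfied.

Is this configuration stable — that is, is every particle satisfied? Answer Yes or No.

Row 0: (0,2)A 2/2 ok · (0,3)A 2/3 ok · (0,4)A 2/2 ok
Row 1: (1,0)B 2/2 ok · (1,1)B 2/3 ok · (1,2)A 1/4 unhappy · (1,3)B 1/4 unhappy · (1,4)A 1/3 ok
Row 2: (2,0)B 3/3 ok · (2,1)B 3/4 ok · (2,2)B 2/4 ok · (2,3)B 3/3 ok · (2,4)B 2/3 ok
Row 3: (3,0)B 1/3 ok · (3,1)A 2/4 ok · (3,2)A 2/3 ok · (3,4)B 1/2 ok
Row 4: (4,0)A 1/3 ok · (4,1)A 4/4 ok · (4,2)A 3/4 ok · (4,3)B 0/3 unhappy · (4,4)A 0/3 unhappy
Row 5: (5,0)B 0/3 unhappy · (5,1)A 3/4 ok · (5,2)A 3/4 ok · (5,3)A 2/4 ok · (5,4)B 0/3 unhappy
Row 6: (6,0)A 1/2 ok · (6,1)A 2/3 ok · (6,2)B 0/3 unhappy · (6,3)A 2/3 ok · (6,4)A 1/2 ok
For instance (1,2) has only 1/4 same-type neighbors, below 1/3.

No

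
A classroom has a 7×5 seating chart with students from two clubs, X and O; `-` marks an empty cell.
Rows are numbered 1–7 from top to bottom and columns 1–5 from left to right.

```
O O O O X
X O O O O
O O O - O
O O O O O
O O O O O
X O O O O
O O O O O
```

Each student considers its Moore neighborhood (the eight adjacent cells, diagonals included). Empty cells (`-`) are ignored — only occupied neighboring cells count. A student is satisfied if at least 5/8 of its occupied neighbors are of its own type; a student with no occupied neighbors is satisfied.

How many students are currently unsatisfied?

Row 1: (1,1)O 2/3 satisfied · (1,2)O 4/5 satisfied · (1,3)O 5/5 satisfied · (1,4)O 4/5 satisfied · (1,5)X 0/3 not
Row 2: (2,1)X 0/5 not · (2,2)O 7/8 satisfied · (2,3)O 7/7 satisfied · (2,4)O 6/7 satisfied · (2,5)O 3/4 satisfied
Row 3: (3,1)O 4/5 satisfied · (3,2)O 7/8 satisfied · (3,3)O 7/7 satisfied · (3,5)O 4/4 satisfied
Row 4: (4,1)O 5/5 satisfied · (4,2)O 8/8 satisfied · (4,3)O 7/7 satisfied · (4,4)O 7/7 satisfied · (4,5)O 4/4 satisfied
Row 5: (5,1)O 4/5 satisfied · (5,2)O 7/8 satisfied · (5,3)O 8/8 satisfied · (5,4)O 8/8 satisfied · (5,5)O 5/5 satisfied
Row 6: (6,1)X 0/5 not · (6,2)O 7/8 satisfied · (6,3)O 8/8 satisfied · (6,4)O 8/8 satisfied · (6,5)O 5/5 satisfied
Row 7: (7,1)O 2/3 satisfied · (7,2)O 4/5 satisfied · (7,3)O 5/5 satisfied · (7,4)O 5/5 satisfied · (7,5)O 3/3 satisfied
Unsatisfied: (1,5), (2,1), (6,1) — 3 in total.

3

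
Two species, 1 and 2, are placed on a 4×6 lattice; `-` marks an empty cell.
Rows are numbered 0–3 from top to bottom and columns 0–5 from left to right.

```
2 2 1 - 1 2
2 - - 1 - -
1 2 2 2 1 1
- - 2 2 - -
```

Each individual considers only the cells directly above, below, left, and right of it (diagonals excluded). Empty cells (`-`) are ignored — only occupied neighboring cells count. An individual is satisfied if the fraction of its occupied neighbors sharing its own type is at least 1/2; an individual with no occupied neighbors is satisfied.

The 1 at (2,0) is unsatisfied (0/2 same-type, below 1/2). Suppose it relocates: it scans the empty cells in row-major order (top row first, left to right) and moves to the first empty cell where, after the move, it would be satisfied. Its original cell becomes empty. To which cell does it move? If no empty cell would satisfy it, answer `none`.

(0,3)

Vacating (2,0). Empty cells in order:
  (0,3): 3/3 same-type → satisfied — stop here.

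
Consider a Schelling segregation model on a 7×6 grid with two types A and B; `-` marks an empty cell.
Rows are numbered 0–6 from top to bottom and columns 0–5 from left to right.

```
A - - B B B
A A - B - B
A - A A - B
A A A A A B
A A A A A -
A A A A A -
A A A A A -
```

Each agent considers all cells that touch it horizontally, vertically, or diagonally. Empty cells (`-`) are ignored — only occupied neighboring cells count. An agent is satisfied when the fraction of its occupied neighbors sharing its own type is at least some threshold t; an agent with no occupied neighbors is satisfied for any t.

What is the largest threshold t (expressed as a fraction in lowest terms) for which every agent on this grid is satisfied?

1/3

Row 0: (0,0)A 2/2 · (0,3)B 2/2 · (0,4)B 4/4 · (0,5)B 2/2
Row 1: (1,0)A 3/3 · (1,1)A 4/4 · (1,3)B 2/4 · (1,5)B 3/3
Row 2: (2,0)A 4/4 · (2,2)A 5/6 · (2,3)A 4/5 · (2,5)B 2/3
Row 3: (3,0)A 4/4 · (3,1)A 7/7 · (3,2)A 7/7 · (3,3)A 7/7 · (3,4)A 4/6 · (3,5)B 1/3
Row 4: (4,0)A 5/5 · (4,1)A 8/8 · (4,2)A 8/8 · (4,3)A 8/8 · (4,4)A 5/6
Row 5: (5,0)A 5/5 · (5,1)A 8/8 · (5,2)A 8/8 · (5,3)A 8/8 · (5,4)A 5/5
Row 6: (6,0)A 3/3 · (6,1)A 5/5 · (6,2)A 5/5 · (6,3)A 5/5 · (6,4)A 3/3
The smallest same-type fraction is 1/3 at (3,5), which reduces to 1/3. Any threshold above that leaves this agent unsatisfied.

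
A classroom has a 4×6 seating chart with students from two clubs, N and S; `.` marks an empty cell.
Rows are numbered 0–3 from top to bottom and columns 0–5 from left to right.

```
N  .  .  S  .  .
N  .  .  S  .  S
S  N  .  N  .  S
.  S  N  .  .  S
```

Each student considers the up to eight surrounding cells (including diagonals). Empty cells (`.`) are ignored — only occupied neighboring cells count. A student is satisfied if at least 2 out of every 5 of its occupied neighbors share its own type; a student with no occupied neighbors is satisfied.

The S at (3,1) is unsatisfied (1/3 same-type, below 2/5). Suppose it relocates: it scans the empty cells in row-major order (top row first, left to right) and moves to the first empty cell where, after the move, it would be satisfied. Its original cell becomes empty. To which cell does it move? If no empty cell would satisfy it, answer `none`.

(0,2)

Vacating (3,1). Empty cells in order:
  (0,1): 0/2 same-type → still unsatisfied.
  (0,2): 2/2 same-type → satisfied — stop here.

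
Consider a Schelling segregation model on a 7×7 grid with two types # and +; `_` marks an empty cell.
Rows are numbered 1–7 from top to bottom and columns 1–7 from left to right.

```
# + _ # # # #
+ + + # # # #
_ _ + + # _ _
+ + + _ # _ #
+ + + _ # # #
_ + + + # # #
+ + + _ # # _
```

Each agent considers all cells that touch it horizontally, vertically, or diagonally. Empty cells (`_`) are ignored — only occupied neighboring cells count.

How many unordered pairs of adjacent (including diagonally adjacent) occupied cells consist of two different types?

Scan each occupied cell's neighbors to the right and below (and the two forward diagonals) so each pair is counted once.
Row 1: #(1,1)–+(1,2)≠ #(1,1)–+(2,1)≠ #(1,1)–+(2,2)≠ +(1,2)–+(2,2)= +(1,2)–+(2,3)= +(1,2)–+(2,1)= #(1,4)–#(1,5)= #(1,4)–#(2,4)= #(1,4)–#(2,5)= #(1,4)–+(2,3)≠ #(1,5)–#(1,6)= #(1,5)–#(2,5)= #(1,5)–#(2,6)= #(1,5)–#(2,4)= #(1,6)–#(1,7)= #(1,6)–#(2,6)= #(1,6)–#(2,7)= #(1,6)–#(2,5)= #(1,7)–#(2,7)= #(1,7)–#(2,6)=  → 4/20 unlike.
Row 2: +(2,1)–+(2,2)= +(2,2)–+(2,3)= +(2,2)–+(3,3)= +(2,3)–#(2,4)≠ +(2,3)–+(3,3)= +(2,3)–+(3,4)= #(2,4)–#(2,5)= #(2,4)–+(3,4)≠ #(2,4)–#(3,5)= #(2,4)–+(3,3)≠ #(2,5)–#(2,6)= #(2,5)–#(3,5)= #(2,5)–+(3,4)≠ #(2,6)–#(2,7)= #(2,6)–#(3,5)=  → 4/15 unlike.
Row 3: +(3,3)–+(3,4)= +(3,3)–+(4,3)= +(3,3)–+(4,2)= +(3,4)–#(3,5)≠ +(3,4)–#(4,5)≠ +(3,4)–+(4,3)= #(3,5)–#(4,5)=  → 2/7 unlike.
Row 4: +(4,1)–+(4,2)= +(4,1)–+(5,1)= +(4,1)–+(5,2)= +(4,2)–+(4,3)= +(4,2)–+(5,2)= +(4,2)–+(5,3)= +(4,2)–+(5,1)= +(4,3)–+(5,3)= +(4,3)–+(5,2)= #(4,5)–#(5,5)= #(4,5)–#(5,6)= #(4,7)–#(5,7)= #(4,7)–#(5,6)=  → 0/13 unlike.
Row 5: +(5,1)–+(5,2)= +(5,1)–+(6,2)= +(5,2)–+(5,3)= +(5,2)–+(6,2)= +(5,2)–+(6,3)= +(5,3)–+(6,3)= +(5,3)–+(6,4)= +(5,3)–+(6,2)= #(5,5)–#(5,6)= #(5,5)–#(6,5)= #(5,5)–#(6,6)= #(5,5)–+(6,4)≠ #(5,6)–#(5,7)= #(5,6)–#(6,6)= #(5,6)–#(6,7)= #(5,6)–#(6,5)= #(5,7)–#(6,7)= #(5,7)–#(6,6)=  → 1/18 unlike.
Row 6: +(6,2)–+(6,3)= +(6,2)–+(7,2)= +(6,2)–+(7,3)= +(6,2)–+(7,1)= +(6,3)–+(6,4)= +(6,3)–+(7,3)= +(6,3)–+(7,2)= +(6,4)–#(6,5)≠ +(6,4)–#(7,5)≠ +(6,4)–+(7,3)= #(6,5)–#(6,6)= #(6,5)–#(7,5)= #(6,5)–#(7,6)= #(6,6)–#(6,7)= #(6,6)–#(7,6)= #(6,6)–#(7,5)= #(6,7)–#(7,6)=  → 2/17 unlike.
Row 7: +(7,1)–+(7,2)= +(7,2)–+(7,3)= #(7,5)–#(7,6)=  → 0/3 unlike.
Total adjacent occupied pairs: 93; unlike-type pairs: 13.

13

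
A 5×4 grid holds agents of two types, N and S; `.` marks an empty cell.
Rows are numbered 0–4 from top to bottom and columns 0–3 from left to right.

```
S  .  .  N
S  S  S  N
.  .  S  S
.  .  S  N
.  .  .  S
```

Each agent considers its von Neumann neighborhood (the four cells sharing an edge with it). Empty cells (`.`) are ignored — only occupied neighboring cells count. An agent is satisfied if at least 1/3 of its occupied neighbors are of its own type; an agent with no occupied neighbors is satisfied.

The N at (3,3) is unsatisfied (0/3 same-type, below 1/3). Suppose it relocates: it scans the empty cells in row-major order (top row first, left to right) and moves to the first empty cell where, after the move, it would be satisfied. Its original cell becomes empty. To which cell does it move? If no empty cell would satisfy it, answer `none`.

(0,2)

Vacating (3,3). Empty cells in order:
  (0,1): 0/2 same-type → still unsatisfied.
  (0,2): 1/2 same-type → satisfied — stop here.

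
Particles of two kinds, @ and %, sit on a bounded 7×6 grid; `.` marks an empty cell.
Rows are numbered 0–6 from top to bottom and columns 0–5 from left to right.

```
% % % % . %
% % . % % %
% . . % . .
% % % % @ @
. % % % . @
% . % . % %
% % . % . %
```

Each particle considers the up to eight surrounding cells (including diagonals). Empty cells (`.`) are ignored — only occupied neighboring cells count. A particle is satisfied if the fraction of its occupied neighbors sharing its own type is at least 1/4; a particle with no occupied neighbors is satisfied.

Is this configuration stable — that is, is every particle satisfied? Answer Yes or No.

Yes

Row 0: (0,0)% 3/3 satisfied · (0,1)% 4/4 satisfied · (0,2)% 4/4 satisfied · (0,3)% 3/3 satisfied · (0,5)% 2/2 satisfied
Row 1: (1,0)% 4/4 satisfied · (1,1)% 5/5 satisfied · (1,3)% 4/4 satisfied · (1,4)% 5/5 satisfied · (1,5)% 2/2 satisfied
Row 2: (2,0)% 4/4 satisfied · (2,3)% 4/5 satisfied
Row 3: (3,0)% 3/3 satisfied · (3,1)% 5/5 satisfied · (3,2)% 6/6 satisfied · (3,3)% 4/5 satisfied · (3,4)@ 2/5 satisfied · (3,5)@ 2/2 satisfied
Row 4: (4,1)% 6/6 satisfied · (4,2)% 6/6 satisfied · (4,3)% 5/6 satisfied · (4,5)@ 2/4 satisfied
Row 5: (5,0)% 3/3 satisfied · (5,2)% 5/5 satisfied · (5,4)% 4/5 satisfied · (5,5)% 2/3 satisfied
Row 6: (6,0)% 2/2 satisfied · (6,1)% 3/3 satisfied · (6,3)% 2/2 satisfied · (6,5)% 2/2 satisfied
All meet the threshold, so the configuration is stable.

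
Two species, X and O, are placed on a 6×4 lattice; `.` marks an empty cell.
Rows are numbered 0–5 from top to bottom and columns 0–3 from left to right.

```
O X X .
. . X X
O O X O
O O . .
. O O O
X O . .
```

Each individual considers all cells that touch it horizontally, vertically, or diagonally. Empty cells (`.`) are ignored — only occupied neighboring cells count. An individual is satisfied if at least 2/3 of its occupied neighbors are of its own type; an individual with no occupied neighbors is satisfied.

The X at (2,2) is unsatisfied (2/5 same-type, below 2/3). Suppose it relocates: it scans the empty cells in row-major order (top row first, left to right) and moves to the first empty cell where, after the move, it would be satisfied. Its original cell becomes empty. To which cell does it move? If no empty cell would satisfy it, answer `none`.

(0,3)

Vacating (2,2). Empty cells in order:
  (0,3): 3/3 same-type → satisfied — stop here.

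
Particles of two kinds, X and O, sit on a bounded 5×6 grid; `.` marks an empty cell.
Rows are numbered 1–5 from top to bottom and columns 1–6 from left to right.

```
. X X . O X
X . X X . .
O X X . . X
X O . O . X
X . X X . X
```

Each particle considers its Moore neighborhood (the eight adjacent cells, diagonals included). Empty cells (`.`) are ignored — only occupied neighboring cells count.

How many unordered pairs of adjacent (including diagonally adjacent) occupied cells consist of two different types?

Scan each occupied cell's neighbors to the right and below (and the two forward diagonals) so each pair is counted once.
Row 1: X(1,2)–X(1,3)= X(1,2)–X(2,3)= X(1,2)–X(2,1)= X(1,3)–X(2,3)= X(1,3)–X(2,4)= O(1,5)–X(1,6)≠ O(1,5)–X(2,4)≠  → 2/7 unlike.
Row 2: X(2,1)–O(3,1)≠ X(2,1)–X(3,2)= X(2,3)–X(2,4)= X(2,3)–X(3,3)= X(2,3)–X(3,2)= X(2,4)–X(3,3)=  → 1/6 unlike.
Row 3: O(3,1)–X(3,2)≠ O(3,1)–X(4,1)≠ O(3,1)–O(4,2)= X(3,2)–X(3,3)= X(3,2)–O(4,2)≠ X(3,2)–X(4,1)= X(3,3)–O(4,4)≠ X(3,3)–O(4,2)≠ X(3,6)–X(4,6)=  → 5/9 unlike.
Row 4: X(4,1)–O(4,2)≠ X(4,1)–X(5,1)= O(4,2)–X(5,3)≠ O(4,2)–X(5,1)≠ O(4,4)–X(5,4)≠ O(4,4)–X(5,3)≠ X(4,6)–X(5,6)=  → 5/7 unlike.
Row 5: X(5,3)–X(5,4)=  → 0/1 unlike.
Total adjacent occupied pairs: 30; unlike-type pairs: 13.

13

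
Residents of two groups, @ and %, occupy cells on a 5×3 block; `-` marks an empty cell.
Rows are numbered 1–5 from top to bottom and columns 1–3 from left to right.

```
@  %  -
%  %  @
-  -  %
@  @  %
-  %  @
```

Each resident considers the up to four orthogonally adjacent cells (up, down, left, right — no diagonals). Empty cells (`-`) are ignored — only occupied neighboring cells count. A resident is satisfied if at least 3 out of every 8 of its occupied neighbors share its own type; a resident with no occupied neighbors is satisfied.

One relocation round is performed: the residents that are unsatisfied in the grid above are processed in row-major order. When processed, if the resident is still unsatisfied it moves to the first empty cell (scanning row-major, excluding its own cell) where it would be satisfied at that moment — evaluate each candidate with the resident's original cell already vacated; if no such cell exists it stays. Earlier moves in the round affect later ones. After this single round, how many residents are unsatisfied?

Initially unsatisfied (in order): (1,1), (2,3), (4,2), (4,3), (5,2), (5,3).
  (1,1) → (1,3).
  (2,3) → (3,1).
  (4,2) → (5,1).
  (4,3): now satisfied by earlier moves; stays.
  (5,2) → (1,1).
  (5,3) → (4,2).
Resulting grid:
% % @
% % -
@ - %
@ @ %
@ - -
Unsatisfied now: (1,3).

1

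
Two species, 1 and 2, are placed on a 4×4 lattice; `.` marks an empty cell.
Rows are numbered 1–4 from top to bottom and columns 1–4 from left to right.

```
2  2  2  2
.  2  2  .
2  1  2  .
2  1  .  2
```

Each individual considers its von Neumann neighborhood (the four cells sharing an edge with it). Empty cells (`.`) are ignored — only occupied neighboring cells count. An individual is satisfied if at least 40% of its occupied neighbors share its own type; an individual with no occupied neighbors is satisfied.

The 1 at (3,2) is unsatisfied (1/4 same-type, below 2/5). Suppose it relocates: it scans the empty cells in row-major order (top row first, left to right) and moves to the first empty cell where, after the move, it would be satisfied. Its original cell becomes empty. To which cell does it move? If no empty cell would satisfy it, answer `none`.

none

Vacating (3,2). Empty cells in order:
  (2,1): 0/3 same-type → still unsatisfied.
  (2,4): 0/2 same-type → still unsatisfied.
  (3,4): 0/2 same-type → still unsatisfied.
  (4,3): 1/3 same-type → still unsatisfied.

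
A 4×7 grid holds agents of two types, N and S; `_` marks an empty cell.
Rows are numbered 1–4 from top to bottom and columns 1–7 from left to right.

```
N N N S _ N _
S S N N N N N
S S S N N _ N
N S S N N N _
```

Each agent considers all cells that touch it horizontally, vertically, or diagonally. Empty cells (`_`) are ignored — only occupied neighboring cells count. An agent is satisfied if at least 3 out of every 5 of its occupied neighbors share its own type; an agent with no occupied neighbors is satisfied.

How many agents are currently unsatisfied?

(1,1)N 1/3 unhappy
(1,2)N 3/5 ok
(1,3)N 3/5 ok
(1,4)S 0/4 unhappy
(1,6)N 3/3 ok
(2,1)S 3/5 ok
(2,2)S 4/8 unhappy
(2,3)N 4/8 unhappy
(2,4)N 5/7 ok
(2,5)N 5/6 ok
(2,6)N 5/5 ok
(2,7)N 3/3 ok
(3,1)S 4/5 ok
(3,2)S 6/8 ok
(3,3)S 4/8 unhappy
(3,4)N 6/8 ok
(3,5)N 7/7 ok
(3,7)N 3/3 ok
(4,1)N 0/3 unhappy
(4,2)S 4/5 ok
(4,3)S 3/5 ok
(4,4)N 3/5 ok
(4,5)N 4/4 ok
(4,6)N 3/3 ok
Unsatisfied: (1,1), (1,4), (2,2), (2,3), (3,3), (4,1) — 6 in total.

6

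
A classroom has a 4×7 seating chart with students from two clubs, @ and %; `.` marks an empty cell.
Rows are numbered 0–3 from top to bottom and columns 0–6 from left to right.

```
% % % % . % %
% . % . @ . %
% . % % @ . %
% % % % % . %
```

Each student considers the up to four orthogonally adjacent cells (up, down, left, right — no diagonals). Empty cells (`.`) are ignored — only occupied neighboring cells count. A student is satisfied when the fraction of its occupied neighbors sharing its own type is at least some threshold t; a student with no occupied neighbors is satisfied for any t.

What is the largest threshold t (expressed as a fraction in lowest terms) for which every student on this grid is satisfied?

Row 0: (0,0)% 2/2 · (0,1)% 2/2 · (0,2)% 3/3 · (0,3)% 1/1 · (0,5)% 1/1 · (0,6)% 2/2
Row 1: (1,0)% 2/2 · (1,2)% 2/2 · (1,4)@ 1/1 · (1,6)% 2/2
Row 2: (2,0)% 2/2 · (2,2)% 3/3 · (2,3)% 2/3 · (2,4)@ 1/3 · (2,6)% 2/2
Row 3: (3,0)% 2/2 · (3,1)% 2/2 · (3,2)% 3/3 · (3,3)% 3/3 · (3,4)% 1/2 · (3,6)% 1/1
The smallest same-type fraction is 1/3 at (2,4), which reduces to 1/3. Any threshold above that leaves this student unsatisfied.

1/3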